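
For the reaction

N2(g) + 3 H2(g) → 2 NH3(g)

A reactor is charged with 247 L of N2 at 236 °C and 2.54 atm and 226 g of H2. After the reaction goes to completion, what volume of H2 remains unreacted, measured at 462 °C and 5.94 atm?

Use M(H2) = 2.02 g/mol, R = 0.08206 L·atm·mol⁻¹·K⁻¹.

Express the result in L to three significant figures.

679 L

n(N2) = PV/RT = (2.54 × 247) / (0.08206 × 509.15) = 15.02 mol
n(H2) = 226 / 2.02 = 111.9 mol
For 15.02 mol N2, stoichiometry requires (3/1) × 15.02 = 45.06 mol H2; 111.9 mol is available, so N2 is limiting.
n(H2) consumed = (3/1) × 15.02 = 45.06 mol; remaining = 111.9 − 45.06 = 66.84 mol
V(H2) = nRT/P = 66.84 × 0.08206 × 735.15 / 5.94 = 678.8 L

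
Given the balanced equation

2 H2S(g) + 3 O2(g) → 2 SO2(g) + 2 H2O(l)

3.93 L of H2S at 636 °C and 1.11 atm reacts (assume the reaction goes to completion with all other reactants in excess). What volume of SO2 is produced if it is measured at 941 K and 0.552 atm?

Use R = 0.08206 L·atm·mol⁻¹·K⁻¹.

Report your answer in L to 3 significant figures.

8.18 L

n(H2S) = PV/RT = (1.11 × 3.93) / (0.08206 × 909.15) = 0.05847 mol
n(SO2) = (2/2) × 0.05847 = 0.05847 mol
V = nRT/P = 0.05847 × 0.08206 × 941 / 0.552 = 8.179 L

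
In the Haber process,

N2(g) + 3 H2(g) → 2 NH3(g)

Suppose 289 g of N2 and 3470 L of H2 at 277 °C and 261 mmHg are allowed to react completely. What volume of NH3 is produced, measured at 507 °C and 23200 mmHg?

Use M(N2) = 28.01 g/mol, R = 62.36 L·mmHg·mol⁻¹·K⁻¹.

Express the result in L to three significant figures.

36.9 L

n(N2) = 289 / 28.01 = 10.32 mol
n(H2) = PV/RT = (261 × 3470) / (62.36 × 550.15) = 26.40 mol
For 10.32 mol N2, stoichiometry requires (3/1) × 10.32 = 30.96 mol H2; 26.40 mol is available, so H2 is limiting.
n(NH3) = (2/3) × 26.40 = 17.60 mol
V(NH3) = nRT/P = 17.60 × 62.36 × 780.15 / 23200 = 36.91 L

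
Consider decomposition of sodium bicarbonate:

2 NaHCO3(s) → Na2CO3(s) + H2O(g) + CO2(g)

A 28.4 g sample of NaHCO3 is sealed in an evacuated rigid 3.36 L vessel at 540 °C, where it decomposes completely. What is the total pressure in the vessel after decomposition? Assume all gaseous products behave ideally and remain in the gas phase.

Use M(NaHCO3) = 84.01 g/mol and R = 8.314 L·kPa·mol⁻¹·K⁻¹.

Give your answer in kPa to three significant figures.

n(NaHCO3) = 28.4 / 84.01 = 0.3381 mol
n(gas produced) = (2/2) × 0.3381 = 0.3381 mol
P = nRT/V = 0.3381 × 8.314 × 813.15 / 3.36 = 680.3 kPa

680 kPa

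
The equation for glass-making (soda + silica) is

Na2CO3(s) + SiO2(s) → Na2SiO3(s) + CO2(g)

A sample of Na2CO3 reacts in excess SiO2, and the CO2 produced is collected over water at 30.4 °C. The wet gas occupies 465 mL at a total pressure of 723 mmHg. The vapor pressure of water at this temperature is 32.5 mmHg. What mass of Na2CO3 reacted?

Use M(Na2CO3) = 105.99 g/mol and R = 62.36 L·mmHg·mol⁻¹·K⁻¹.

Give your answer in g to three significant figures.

P(CO2) = 723 − 32.5 = 690.5 mmHg
n(CO2) = PV/RT = (690.5 × 0.4650) / (62.36 × 303.55) = 0.01696 mol
n(Na2CO3) = (1/1) × 0.01696 = 0.01696 mol
m(Na2CO3) = 0.01696 × 105.99 = 1.798 g

1.80 g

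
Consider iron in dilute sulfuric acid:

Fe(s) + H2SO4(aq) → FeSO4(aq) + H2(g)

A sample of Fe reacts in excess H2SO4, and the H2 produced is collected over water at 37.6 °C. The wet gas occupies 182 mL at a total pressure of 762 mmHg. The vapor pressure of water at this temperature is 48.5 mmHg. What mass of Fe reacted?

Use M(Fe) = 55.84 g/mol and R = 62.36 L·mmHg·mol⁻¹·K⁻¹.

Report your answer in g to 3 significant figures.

0.374 g

P(H2) = 762 − 48.5 = 713.5 mmHg
n(H2) = PV/RT = (713.5 × 0.1820) / (62.36 × 310.75) = 0.006701 mol
n(Fe) = (1/1) × 0.006701 = 0.006701 mol
m(Fe) = 0.006701 × 55.84 = 0.3742 g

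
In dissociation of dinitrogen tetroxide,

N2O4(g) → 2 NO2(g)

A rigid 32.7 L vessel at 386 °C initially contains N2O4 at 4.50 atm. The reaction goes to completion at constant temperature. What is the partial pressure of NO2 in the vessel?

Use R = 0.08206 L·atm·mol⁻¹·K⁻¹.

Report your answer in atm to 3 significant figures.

9.00 atm

n(N2O4)₀ = PV/RT = (4.50 × 32.7) / (0.08206 × 659.15) = 2.720 mol
n(NO2) = (2/1) × 2.720 = 5.440 mol
P(NO2) = nRT/V = 5.440 × 0.08206 × 659.15 / 32.7 = 8.998 atm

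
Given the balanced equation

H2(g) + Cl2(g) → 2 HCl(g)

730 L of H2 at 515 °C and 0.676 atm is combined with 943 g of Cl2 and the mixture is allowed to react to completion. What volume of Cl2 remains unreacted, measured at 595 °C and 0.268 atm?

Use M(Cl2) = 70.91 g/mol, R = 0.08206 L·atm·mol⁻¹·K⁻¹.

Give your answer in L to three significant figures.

1510 L

n(H2) = PV/RT = (0.676 × 730) / (0.08206 × 788.15) = 7.630 mol
n(Cl2) = 943 / 70.91 = 13.30 mol
For 7.630 mol H2, stoichiometry requires (1/1) × 7.630 = 7.630 mol Cl2; 13.30 mol is available, so H2 is limiting.
n(Cl2) consumed = (1/1) × 7.630 = 7.630 mol; remaining = 13.30 − 7.630 = 5.670 mol
V(Cl2) = nRT/P = 5.670 × 0.08206 × 868.15 / 0.268 = 1507 L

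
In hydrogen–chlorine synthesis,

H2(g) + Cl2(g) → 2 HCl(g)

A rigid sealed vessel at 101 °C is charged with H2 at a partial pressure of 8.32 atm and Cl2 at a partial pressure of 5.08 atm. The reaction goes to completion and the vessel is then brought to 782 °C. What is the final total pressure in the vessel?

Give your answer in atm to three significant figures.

With V and T fixed, P_i ∝ n_i, so the mole ratios apply directly to partial pressures at 101 °C.
P(Cl2) required for 8.32 atm of H2 = (1/1) × 8.32 = 8.320 atm; available 5.08 atm, so Cl2 is limiting.
P(H2) remaining = 8.32 − (1/1) × 5.08 = 3.240 atm
P(gaseous products) = (2)/1 × 5.08 = 10.16 atm
P_total at 101 °C = 3.240 + 10.16 = 13.40 atm
Scaling to 782 °C: P = 13.40 × 1055.15/374.15 = 37.79 atm

37.8 atm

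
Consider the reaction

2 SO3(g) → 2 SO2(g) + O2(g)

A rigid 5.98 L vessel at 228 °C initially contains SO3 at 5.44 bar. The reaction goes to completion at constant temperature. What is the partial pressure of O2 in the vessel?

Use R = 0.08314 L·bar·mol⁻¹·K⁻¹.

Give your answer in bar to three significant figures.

2.72 bar

n(SO3)₀ = PV/RT = (5.44 × 5.98) / (0.08314 × 501.15) = 0.7808 mol
n(O2) = (1/2) × 0.7808 = 0.3904 mol
P(O2) = nRT/V = 0.3904 × 0.08314 × 501.15 / 5.98 = 2.720 bar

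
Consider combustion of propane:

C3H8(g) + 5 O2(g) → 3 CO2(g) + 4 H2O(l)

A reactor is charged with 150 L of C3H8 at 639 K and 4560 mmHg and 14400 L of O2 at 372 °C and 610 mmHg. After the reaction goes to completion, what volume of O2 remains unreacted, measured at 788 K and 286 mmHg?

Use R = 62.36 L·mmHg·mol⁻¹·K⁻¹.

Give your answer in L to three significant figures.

22800 L

n(C3H8) = PV/RT = (4560 × 150) / (62.36 × 639) = 17.17 mol
n(O2) = PV/RT = (610 × 14400) / (62.36 × 645.15) = 218.3 mol
For 17.17 mol C3H8, stoichiometry requires (5/1) × 17.17 = 85.85 mol O2; 218.3 mol is available, so C3H8 is limiting.
n(O2) consumed = (5/1) × 17.17 = 85.85 mol; remaining = 218.3 − 85.85 = 132.5 mol
V(O2) = nRT/P = 132.5 × 62.36 × 788 / 286 = 22770 L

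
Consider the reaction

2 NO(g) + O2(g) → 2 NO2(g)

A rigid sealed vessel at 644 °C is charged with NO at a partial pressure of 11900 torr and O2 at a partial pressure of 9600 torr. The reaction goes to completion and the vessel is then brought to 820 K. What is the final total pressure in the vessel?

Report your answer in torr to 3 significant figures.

At constant V, partial pressures at 644 °C are proportional to moles, so apply stoichiometry directly to pressures.
P(O2) required for 11900 torr of NO = (1/2) × 11900 = 5950 torr; available 9600 torr, so NO is limiting.
P(O2) remaining = 9600 − (1/2) × 11900 = 3650 torr
P(gaseous products) = (2)/2 × 11900 = 11900 torr
P_total at 644 °C = 3650 + 11900 = 15550 torr
Scaling to 820 K: P = 15550 × 820/917.15 = 13900 torr

13900 torr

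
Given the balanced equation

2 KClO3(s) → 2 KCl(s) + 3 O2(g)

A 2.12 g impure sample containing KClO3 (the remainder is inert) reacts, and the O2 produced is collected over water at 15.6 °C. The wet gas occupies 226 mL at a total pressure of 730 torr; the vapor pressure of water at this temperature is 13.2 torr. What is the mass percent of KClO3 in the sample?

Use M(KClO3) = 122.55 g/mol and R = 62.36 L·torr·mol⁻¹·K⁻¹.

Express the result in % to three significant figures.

P(O2) = 730 − 13.2 = 716.8 torr
n(O2) = PV/RT = (716.8 × 0.2260) / (62.36 × 288.75) = 0.008997 mol
n(KClO3) = (2/3) × 0.008997 = 0.005998 mol
m(KClO3) = 0.005998 × 122.55 = 0.7351 g
%KClO3 = 0.7351 / 2.12 × 100 = 34.67%

34.7 %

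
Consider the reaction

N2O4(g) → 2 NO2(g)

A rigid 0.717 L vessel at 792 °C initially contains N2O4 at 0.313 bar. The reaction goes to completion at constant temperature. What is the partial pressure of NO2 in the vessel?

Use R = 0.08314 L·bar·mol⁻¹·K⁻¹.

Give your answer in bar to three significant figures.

0.626 bar

n(N2O4)₀ = PV/RT = (0.313 × 0.717) / (0.08314 × 1065.15) = 0.002534 mol
n(NO2) = (2/1) × 0.002534 = 0.005068 mol
P(NO2) = nRT/V = 0.005068 × 0.08314 × 1065.15 / 0.717 = 0.6259 bar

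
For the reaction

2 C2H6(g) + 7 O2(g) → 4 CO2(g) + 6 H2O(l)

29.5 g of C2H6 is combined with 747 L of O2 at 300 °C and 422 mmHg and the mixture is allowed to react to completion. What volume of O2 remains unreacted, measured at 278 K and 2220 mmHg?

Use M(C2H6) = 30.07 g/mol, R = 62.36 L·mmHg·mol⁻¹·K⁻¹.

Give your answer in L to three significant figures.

n(C2H6) = 29.5 / 30.07 = 0.9810 mol
n(O2) = PV/RT = (422 × 747) / (62.36 × 573.15) = 8.820 mol
For 0.9810 mol C2H6, stoichiometry requires (7/2) × 0.9810 = 3.433 mol O2; 8.820 mol is available, so C2H6 is limiting.
n(O2) consumed = (7/2) × 0.9810 = 3.433 mol; remaining = 8.820 − 3.433 = 5.387 mol
V(O2) = nRT/P = 5.387 × 62.36 × 278 / 2220 = 42.07 L

42.1 L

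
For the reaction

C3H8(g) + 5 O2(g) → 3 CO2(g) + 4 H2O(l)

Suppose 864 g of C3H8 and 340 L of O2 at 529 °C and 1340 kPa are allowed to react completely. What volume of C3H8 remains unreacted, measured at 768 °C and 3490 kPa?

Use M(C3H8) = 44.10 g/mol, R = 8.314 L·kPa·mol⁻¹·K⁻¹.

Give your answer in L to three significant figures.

n(C3H8) = 864 / 44.10 = 19.59 mol
n(O2) = PV/RT = (1340 × 340) / (8.314 × 802.15) = 68.32 mol
For 19.59 mol C3H8, stoichiometry requires (5/1) × 19.59 = 97.95 mol O2; 68.32 mol is available, so O2 is limiting.
n(C3H8) consumed = (1/5) × 68.32 = 13.66 mol; remaining = 19.59 − 13.66 = 5.930 mol
V(C3H8) = nRT/P = 5.930 × 8.314 × 1041.15 / 3490 = 14.71 L

14.7 L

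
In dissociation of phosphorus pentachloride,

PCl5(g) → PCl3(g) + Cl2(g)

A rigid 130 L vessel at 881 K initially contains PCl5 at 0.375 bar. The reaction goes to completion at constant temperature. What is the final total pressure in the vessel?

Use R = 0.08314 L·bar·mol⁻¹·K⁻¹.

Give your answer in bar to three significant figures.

0.750 bar

Since T and V are fixed, P_final/P_initial = n_final/n_initial = 2/1.
P_final = (2/1) × 0.375 = 0.7500 bar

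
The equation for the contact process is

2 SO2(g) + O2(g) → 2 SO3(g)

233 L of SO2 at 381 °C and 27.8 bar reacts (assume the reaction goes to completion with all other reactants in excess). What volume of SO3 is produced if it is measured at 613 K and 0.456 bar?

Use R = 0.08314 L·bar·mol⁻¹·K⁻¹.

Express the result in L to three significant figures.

n(SO2) = PV/RT = (27.8 × 233) / (0.08314 × 654.15) = 119.1 mol
n(SO3) = (2/2) × 119.1 = 119.1 mol
V = nRT/P = 119.1 × 0.08314 × 613 / 0.456 = 13310 L

13300 L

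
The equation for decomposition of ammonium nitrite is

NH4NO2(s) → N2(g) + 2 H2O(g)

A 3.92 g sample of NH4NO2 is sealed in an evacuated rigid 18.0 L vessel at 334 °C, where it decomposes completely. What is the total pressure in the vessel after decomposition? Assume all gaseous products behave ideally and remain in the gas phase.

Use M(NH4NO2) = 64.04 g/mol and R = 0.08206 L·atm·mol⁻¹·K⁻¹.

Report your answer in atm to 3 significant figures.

0.508 atm

n(NH4NO2) = 3.92 / 64.04 = 0.06121 mol
n(gas produced) = (3/1) × 0.06121 = 0.1836 mol
P = nRT/V = 0.1836 × 0.08206 × 607.15 / 18.0 = 0.5082 atm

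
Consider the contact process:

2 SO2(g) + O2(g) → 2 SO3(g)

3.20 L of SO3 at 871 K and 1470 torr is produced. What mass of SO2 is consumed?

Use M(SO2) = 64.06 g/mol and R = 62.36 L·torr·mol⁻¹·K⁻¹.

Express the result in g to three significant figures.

n(SO3) = PV/RT = (1470 × 3.20) / (62.36 × 871) = 0.08661 mol
n(SO2) = (2/2) × 0.08661 = 0.08661 mol
m(SO2) = 0.08661 × 64.06 = 5.548 g

5.55 g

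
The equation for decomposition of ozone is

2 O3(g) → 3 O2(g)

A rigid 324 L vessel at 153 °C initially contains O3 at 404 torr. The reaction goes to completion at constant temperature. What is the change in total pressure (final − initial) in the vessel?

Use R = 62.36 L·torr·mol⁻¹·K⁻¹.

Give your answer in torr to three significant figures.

202 torr

Rigid vessel, constant T ⇒ P scales with total gas moles (2 → 3).
P_final = (3/2) × 404 = 606.0 torr; ΔP = 606.0 − 404 = 202.0 torr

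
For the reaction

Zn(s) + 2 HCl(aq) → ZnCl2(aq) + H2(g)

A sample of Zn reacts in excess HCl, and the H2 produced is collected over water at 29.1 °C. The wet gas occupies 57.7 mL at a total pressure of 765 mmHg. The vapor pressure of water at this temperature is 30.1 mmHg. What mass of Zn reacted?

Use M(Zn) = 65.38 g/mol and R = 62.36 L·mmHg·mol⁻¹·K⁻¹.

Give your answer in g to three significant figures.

0.147 g

P(H2) = 765 − 30.1 = 734.9 mmHg
n(H2) = PV/RT = (734.9 × 0.05770) / (62.36 × 302.25) = 0.002250 mol
n(Zn) = (1/1) × 0.002250 = 0.002250 mol
m(Zn) = 0.002250 × 65.38 = 0.1471 g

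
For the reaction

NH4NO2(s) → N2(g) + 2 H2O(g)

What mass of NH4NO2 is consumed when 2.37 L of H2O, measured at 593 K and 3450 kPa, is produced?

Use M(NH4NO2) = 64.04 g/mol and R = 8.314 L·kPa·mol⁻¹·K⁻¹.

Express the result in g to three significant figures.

n(H2O) = PV/RT = (3450 × 2.37) / (8.314 × 593) = 1.658 mol
n(NH4NO2) = (1/2) × 1.658 = 0.8290 mol
m(NH4NO2) = 0.8290 × 64.04 = 53.09 g

53.1 g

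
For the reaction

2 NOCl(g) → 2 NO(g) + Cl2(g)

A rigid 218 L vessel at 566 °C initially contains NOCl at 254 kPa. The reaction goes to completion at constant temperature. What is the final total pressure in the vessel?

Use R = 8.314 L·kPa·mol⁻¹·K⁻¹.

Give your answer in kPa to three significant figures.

381 kPa

Since T and V are fixed, P_final/P_initial = n_final/n_initial = 3/2.
P_final = (3/2) × 254 = 381.0 kPa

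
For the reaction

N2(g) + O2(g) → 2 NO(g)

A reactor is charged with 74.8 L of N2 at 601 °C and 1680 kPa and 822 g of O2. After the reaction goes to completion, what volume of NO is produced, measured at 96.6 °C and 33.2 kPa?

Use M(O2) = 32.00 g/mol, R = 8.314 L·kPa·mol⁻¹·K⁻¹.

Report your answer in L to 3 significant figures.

n(N2) = PV/RT = (1680 × 74.8) / (8.314 × 874.15) = 17.29 mol
n(O2) = 822 / 32.00 = 25.69 mol
For 17.29 mol N2, stoichiometry requires (1/1) × 17.29 = 17.29 mol O2; 25.69 mol is available, so N2 is limiting.
n(NO) = (2/1) × 17.29 = 34.58 mol
V(NO) = nRT/P = 34.58 × 8.314 × 369.75 / 33.2 = 3202 L

3200 L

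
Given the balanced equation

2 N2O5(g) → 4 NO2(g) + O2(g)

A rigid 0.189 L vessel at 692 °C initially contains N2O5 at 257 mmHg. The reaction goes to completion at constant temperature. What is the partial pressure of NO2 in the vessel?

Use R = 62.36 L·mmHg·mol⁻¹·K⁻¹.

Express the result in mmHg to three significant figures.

514 mmHg

n(N2O5)₀ = PV/RT = (257 × 0.189) / (62.36 × 965.15) = 0.0008070 mol
n(NO2) = (4/2) × 0.0008070 = 0.001614 mol
P(NO2) = nRT/V = 0.001614 × 62.36 × 965.15 / 0.189 = 514.0 mmHg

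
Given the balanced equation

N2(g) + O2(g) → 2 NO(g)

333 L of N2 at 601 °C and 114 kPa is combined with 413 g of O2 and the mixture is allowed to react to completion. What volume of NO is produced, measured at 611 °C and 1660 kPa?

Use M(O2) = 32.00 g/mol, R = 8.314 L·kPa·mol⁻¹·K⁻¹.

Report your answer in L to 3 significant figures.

n(N2) = PV/RT = (114 × 333) / (8.314 × 874.15) = 5.223 mol
n(O2) = 413 / 32.00 = 12.91 mol
For 5.223 mol N2, stoichiometry requires (1/1) × 5.223 = 5.223 mol O2; 12.91 mol is available, so N2 is limiting.
n(NO) = (2/1) × 5.223 = 10.45 mol
V(NO) = nRT/P = 10.45 × 8.314 × 884.15 / 1660 = 46.27 L

46.3 L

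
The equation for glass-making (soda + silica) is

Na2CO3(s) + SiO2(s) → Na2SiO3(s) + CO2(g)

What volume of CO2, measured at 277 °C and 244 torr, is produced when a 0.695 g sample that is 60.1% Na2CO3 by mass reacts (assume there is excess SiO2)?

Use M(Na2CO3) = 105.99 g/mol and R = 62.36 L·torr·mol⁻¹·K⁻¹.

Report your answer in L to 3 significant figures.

mass of Na2CO3 = 0.695 × 60.1/100 = 0.4177 g
n(Na2CO3) = 0.4177 / 105.99 = 0.003941 mol
n(CO2) = (1/1) × 0.003941 = 0.003941 mol
V = nRT/P = 0.003941 × 62.36 × 550.15 / 244 = 0.5541 L

0.554 L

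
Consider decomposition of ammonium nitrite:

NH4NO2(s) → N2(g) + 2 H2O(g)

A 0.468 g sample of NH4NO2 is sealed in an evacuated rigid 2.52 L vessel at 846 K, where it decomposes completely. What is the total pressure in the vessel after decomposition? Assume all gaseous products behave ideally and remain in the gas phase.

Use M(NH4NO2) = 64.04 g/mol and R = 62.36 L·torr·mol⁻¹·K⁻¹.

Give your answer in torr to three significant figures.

n(NH4NO2) = 0.468 / 64.04 = 0.007308 mol
n(gas produced) = (3/1) × 0.007308 = 0.02192 mol
P = nRT/V = 0.02192 × 62.36 × 846 / 2.52 = 458.9 torr

459 torr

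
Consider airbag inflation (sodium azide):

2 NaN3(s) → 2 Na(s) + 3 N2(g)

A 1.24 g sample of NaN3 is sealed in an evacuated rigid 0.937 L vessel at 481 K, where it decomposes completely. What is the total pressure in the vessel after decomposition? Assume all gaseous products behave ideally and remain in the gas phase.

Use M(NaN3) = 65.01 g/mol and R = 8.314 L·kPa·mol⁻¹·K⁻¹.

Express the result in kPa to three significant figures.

122 kPa

n(NaN3) = 1.24 / 65.01 = 0.01907 mol
n(gas produced) = (3/2) × 0.01907 = 0.02860 mol
P = nRT/V = 0.02860 × 8.314 × 481 / 0.937 = 122.1 kPa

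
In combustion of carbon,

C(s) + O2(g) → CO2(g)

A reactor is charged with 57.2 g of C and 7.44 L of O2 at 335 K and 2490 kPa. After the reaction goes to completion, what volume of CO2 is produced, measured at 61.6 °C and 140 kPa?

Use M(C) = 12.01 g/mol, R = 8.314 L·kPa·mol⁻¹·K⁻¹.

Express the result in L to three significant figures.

94.7 L

n(C) = 57.2 / 12.01 = 4.763 mol
n(O2) = PV/RT = (2490 × 7.44) / (8.314 × 335) = 6.651 mol
For 4.763 mol C, stoichiometry requires (1/1) × 4.763 = 4.763 mol O2; 6.651 mol is available, so C is limiting.
n(CO2) = (1/1) × 4.763 = 4.763 mol
V(CO2) = nRT/P = 4.763 × 8.314 × 334.75 / 140 = 94.69 L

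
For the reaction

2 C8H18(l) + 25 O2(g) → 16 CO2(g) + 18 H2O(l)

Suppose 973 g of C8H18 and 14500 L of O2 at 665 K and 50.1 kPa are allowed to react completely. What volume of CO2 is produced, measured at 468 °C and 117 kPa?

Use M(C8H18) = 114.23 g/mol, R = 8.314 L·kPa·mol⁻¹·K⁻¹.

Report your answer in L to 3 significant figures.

n(C8H18) = 973 / 114.23 = 8.518 mol
n(O2) = PV/RT = (50.1 × 14500) / (8.314 × 665) = 131.4 mol
For 8.518 mol C8H18, stoichiometry requires (25/2) × 8.518 = 106.5 mol O2; 131.4 mol is available, so C8H18 is limiting.
n(CO2) = (16/2) × 8.518 = 68.14 mol
V(CO2) = nRT/P = 68.14 × 8.314 × 741.15 / 117 = 3589 L

3590 L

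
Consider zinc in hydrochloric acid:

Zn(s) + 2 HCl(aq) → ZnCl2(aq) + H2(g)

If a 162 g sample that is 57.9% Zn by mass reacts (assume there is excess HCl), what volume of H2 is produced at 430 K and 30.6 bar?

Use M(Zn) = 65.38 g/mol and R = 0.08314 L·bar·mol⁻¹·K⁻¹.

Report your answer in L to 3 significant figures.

mass of Zn = 162 × 57.9/100 = 93.80 g
n(Zn) = 93.80 / 65.38 = 1.435 mol
n(H2) = (1/1) × 1.435 = 1.435 mol
V = nRT/P = 1.435 × 0.08314 × 430 / 30.6 = 1.677 L

1.68 L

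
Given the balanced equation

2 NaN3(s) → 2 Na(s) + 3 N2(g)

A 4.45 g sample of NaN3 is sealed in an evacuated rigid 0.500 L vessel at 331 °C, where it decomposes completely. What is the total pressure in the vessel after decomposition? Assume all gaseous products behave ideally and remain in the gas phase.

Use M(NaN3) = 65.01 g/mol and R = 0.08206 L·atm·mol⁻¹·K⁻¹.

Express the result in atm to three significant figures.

10.2 atm

n(NaN3) = 4.45 / 65.01 = 0.06845 mol
n(gas produced) = (3/2) × 0.06845 = 0.1027 mol
P = nRT/V = 0.1027 × 0.08206 × 604.15 / 0.500 = 10.18 atm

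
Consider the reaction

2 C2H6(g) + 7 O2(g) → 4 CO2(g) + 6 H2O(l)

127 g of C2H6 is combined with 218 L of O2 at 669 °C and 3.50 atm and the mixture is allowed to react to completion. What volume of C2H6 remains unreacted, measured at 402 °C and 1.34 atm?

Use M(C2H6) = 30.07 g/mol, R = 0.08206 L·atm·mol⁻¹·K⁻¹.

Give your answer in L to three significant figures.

n(C2H6) = 127 / 30.07 = 4.223 mol
n(O2) = PV/RT = (3.50 × 218) / (0.08206 × 942.15) = 9.869 mol
For 4.223 mol C2H6, stoichiometry requires (7/2) × 4.223 = 14.78 mol O2; 9.869 mol is available, so O2 is limiting.
n(C2H6) consumed = (2/7) × 9.869 = 2.820 mol; remaining = 4.223 − 2.820 = 1.403 mol
V(C2H6) = nRT/P = 1.403 × 0.08206 × 675.15 / 1.34 = 58.01 L

58.0 L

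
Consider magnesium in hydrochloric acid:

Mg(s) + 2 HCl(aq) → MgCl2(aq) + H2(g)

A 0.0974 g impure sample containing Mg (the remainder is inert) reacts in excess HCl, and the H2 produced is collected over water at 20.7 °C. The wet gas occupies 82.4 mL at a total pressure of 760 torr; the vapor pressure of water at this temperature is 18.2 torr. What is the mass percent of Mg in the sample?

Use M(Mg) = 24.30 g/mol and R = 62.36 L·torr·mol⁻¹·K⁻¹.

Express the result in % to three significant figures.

P(H2) = 760 − 18.2 = 741.8 torr
n(H2) = PV/RT = (741.8 × 0.08240) / (62.36 × 293.85) = 0.003336 mol
n(Mg) = (1/1) × 0.003336 = 0.003336 mol
m(Mg) = 0.003336 × 24.30 = 0.08106 g
%Mg = 0.08106 / 0.0974 × 100 = 83.22%

83.2 %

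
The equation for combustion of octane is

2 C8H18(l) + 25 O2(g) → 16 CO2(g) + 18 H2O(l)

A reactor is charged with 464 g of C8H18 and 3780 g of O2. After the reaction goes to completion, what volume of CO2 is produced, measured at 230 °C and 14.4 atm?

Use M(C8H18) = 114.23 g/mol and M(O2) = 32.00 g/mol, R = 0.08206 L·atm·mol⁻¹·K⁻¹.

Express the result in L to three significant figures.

n(C8H18) = 464 / 114.23 = 4.062 mol
n(O2) = 3780 / 32.00 = 118.1 mol
For 4.062 mol C8H18, stoichiometry requires (25/2) × 4.062 = 50.78 mol O2; 118.1 mol is available, so C8H18 is limiting.
n(CO2) = (16/2) × 4.062 = 32.50 mol
V(CO2) = nRT/P = 32.50 × 0.08206 × 503.15 / 14.4 = 93.19 L

93.2 L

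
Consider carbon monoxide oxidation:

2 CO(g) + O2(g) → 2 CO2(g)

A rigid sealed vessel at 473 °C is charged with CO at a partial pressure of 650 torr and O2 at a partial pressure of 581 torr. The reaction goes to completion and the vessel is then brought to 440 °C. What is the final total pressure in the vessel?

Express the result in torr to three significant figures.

866 torr

At constant V, partial pressures at 473 °C are proportional to moles, so apply stoichiometry directly to pressures.
P(O2) required for 650 torr of CO = (1/2) × 650 = 325.0 torr; available 581 torr, so CO is limiting.
P(O2) remaining = 581 − (1/2) × 650 = 256.0 torr
P(gaseous products) = (2)/2 × 650 = 650.0 torr
P_total at 473 °C = 256.0 + 650.0 = 906.0 torr
Scaling to 440 °C: P = 906.0 × 713.15/746.15 = 865.9 torr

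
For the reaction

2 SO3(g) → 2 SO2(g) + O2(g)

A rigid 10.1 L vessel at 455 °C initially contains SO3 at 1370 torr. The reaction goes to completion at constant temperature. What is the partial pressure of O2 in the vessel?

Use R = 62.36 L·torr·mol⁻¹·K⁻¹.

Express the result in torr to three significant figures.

685 torr

n(SO3)₀ = PV/RT = (1370 × 10.1) / (62.36 × 728.15) = 0.3047 mol
n(O2) = (1/2) × 0.3047 = 0.1524 mol
P(O2) = nRT/V = 0.1524 × 62.36 × 728.15 / 10.1 = 685.2 torr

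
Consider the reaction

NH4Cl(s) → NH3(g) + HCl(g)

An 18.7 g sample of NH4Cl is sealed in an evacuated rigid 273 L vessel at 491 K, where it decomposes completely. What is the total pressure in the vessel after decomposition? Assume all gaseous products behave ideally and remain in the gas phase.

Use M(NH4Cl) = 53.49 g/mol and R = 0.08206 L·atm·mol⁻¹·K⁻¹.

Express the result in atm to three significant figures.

0.103 atm

n(NH4Cl) = 18.7 / 53.49 = 0.3496 mol
n(gas produced) = (2/1) × 0.3496 = 0.6992 mol
P = nRT/V = 0.6992 × 0.08206 × 491 / 273 = 0.1032 atm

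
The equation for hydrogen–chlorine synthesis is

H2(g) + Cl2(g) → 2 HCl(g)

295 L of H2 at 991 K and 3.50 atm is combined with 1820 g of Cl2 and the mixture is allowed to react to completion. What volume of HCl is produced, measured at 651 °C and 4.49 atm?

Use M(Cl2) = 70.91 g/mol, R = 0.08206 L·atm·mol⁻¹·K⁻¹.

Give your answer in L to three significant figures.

n(H2) = PV/RT = (3.50 × 295) / (0.08206 × 991) = 12.70 mol
n(Cl2) = 1820 / 70.91 = 25.67 mol
For 12.70 mol H2, stoichiometry requires (1/1) × 12.70 = 12.70 mol Cl2; 25.67 mol is available, so H2 is limiting.
n(HCl) = (2/1) × 12.70 = 25.40 mol
V(HCl) = nRT/P = 25.40 × 0.08206 × 924.15 / 4.49 = 429.0 L

429 L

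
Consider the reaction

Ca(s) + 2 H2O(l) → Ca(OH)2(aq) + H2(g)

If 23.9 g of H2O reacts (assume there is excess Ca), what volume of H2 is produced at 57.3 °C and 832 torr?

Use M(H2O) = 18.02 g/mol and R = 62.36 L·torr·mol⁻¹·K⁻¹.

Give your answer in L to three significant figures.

n(H2O) = 23.90 / 18.02 = 1.326 mol
n(H2) = (1/2) × 1.326 = 0.6630 mol
V = nRT/P = 0.6630 × 62.36 × 330.45 / 832 = 16.42 L

16.4 L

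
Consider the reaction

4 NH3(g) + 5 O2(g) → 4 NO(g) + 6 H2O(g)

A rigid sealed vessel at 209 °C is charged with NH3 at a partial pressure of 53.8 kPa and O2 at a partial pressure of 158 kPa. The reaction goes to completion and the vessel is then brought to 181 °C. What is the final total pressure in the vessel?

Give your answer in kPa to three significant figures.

212 kPa

At constant V, partial pressures at 209 °C are proportional to moles, so apply stoichiometry directly to pressures.
P(O2) required for 53.8 kPa of NH3 = (5/4) × 53.8 = 67.25 kPa; available 158 kPa, so NH3 is limiting.
P(O2) remaining = 158 − (5/4) × 53.8 = 90.75 kPa
P(gaseous products) = (4+6)/4 × 53.8 = 134.5 kPa
P_total at 209 °C = 90.75 + 134.5 = 225.2 kPa
Scaling to 181 °C: P = 225.2 × 454.15/482.15 = 212.1 kPa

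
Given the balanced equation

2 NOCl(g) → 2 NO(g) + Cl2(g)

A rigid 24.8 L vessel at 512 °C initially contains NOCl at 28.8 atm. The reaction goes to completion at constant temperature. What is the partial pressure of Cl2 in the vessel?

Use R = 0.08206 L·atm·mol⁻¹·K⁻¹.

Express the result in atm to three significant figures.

14.4 atm

n(NOCl)₀ = PV/RT = (28.8 × 24.8) / (0.08206 × 785.15) = 11.09 mol
n(Cl2) = (1/2) × 11.09 = 5.545 mol
P(Cl2) = nRT/V = 5.545 × 0.08206 × 785.15 / 24.8 = 14.41 atm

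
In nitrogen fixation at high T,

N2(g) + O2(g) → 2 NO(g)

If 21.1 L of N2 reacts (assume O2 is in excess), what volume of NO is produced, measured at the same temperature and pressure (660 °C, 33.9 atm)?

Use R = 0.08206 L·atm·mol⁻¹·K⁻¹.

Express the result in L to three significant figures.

At constant T and P, gas volumes are in the mole ratio: V(NO) = (2/1) × 21.1 = 42.20 L

42.2 L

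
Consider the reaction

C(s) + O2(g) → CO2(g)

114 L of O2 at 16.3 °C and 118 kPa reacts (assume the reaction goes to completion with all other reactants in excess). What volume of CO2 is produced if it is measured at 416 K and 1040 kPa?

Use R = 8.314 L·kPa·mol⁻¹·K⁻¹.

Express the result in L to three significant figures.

n(O2) = PV/RT = (118 × 114) / (8.314 × 289.45) = 5.590 mol
n(CO2) = (1/1) × 5.590 = 5.590 mol
V = nRT/P = 5.590 × 8.314 × 416 / 1040 = 18.59 L

18.6 L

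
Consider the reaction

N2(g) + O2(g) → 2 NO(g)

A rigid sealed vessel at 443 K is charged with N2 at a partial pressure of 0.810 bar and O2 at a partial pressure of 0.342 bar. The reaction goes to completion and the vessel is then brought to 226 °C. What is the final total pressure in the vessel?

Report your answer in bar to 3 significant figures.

1.30 bar

With V and T fixed, P_i ∝ n_i, so the mole ratios apply directly to partial pressures at 443 K.
P(O2) required for 0.810 bar of N2 = (1/1) × 0.810 = 0.8100 bar; available 0.342 bar, so O2 is limiting.
P(N2) remaining = 0.810 − (1/1) × 0.342 = 0.4680 bar
P(gaseous products) = (2)/1 × 0.342 = 0.6840 bar
P_total at 443 K = 0.4680 + 0.6840 = 1.152 bar
Scaling to 226 °C: P = 1.152 × 499.15/443 = 1.298 bar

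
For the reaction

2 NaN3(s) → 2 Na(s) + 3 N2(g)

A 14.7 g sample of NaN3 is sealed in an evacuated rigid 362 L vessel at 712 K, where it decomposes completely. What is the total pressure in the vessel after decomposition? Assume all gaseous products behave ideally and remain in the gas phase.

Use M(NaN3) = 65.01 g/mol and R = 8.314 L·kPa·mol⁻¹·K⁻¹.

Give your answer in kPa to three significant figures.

5.55 kPa

n(NaN3) = 14.7 / 65.01 = 0.2261 mol
n(gas produced) = (3/2) × 0.2261 = 0.3392 mol
P = nRT/V = 0.3392 × 8.314 × 712 / 362 = 5.547 kPa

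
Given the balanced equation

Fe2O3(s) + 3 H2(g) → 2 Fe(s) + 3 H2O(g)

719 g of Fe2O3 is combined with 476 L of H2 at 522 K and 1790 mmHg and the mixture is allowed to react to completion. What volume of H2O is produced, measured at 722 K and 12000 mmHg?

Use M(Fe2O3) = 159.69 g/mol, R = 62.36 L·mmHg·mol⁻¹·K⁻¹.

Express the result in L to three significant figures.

50.7 L

n(Fe2O3) = 719 / 159.69 = 4.502 mol
n(H2) = PV/RT = (1790 × 476) / (62.36 × 522) = 26.17 mol
For 4.502 mol Fe2O3, stoichiometry requires (3/1) × 4.502 = 13.51 mol H2; 26.17 mol is available, so Fe2O3 is limiting.
n(H2O) = (3/1) × 4.502 = 13.51 mol
V(H2O) = nRT/P = 13.51 × 62.36 × 722 / 12000 = 50.69 L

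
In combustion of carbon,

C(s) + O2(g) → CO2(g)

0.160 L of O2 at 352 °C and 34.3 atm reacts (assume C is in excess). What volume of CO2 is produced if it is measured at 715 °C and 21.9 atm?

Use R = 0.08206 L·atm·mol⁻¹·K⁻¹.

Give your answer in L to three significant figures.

0.396 L

n(O2) = PV/RT = (34.3 × 0.160) / (0.08206 × 625.15) = 0.1070 mol
n(CO2) = (1/1) × 0.1070 = 0.1070 mol
V = nRT/P = 0.1070 × 0.08206 × 988.15 / 21.9 = 0.3962 L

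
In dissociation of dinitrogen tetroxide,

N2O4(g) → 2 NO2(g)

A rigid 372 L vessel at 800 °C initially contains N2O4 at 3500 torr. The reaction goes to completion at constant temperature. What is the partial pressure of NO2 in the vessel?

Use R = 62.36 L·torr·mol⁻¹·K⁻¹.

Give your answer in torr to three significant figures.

n(N2O4)₀ = PV/RT = (3500 × 372) / (62.36 × 1073.15) = 19.46 mol
n(NO2) = (2/1) × 19.46 = 38.92 mol
P(NO2) = nRT/V = 38.92 × 62.36 × 1073.15 / 372 = 7002 torr

7000 torr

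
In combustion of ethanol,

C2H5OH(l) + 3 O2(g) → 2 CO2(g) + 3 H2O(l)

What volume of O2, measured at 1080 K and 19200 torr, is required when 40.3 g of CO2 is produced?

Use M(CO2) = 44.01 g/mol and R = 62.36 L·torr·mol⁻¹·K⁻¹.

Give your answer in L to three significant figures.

n(CO2) = 40.30 / 44.01 = 0.9157 mol
n(O2) = (3/2) × 0.9157 = 1.374 mol
V = nRT/P = 1.374 × 62.36 × 1080 / 19200 = 4.820 L

4.82 L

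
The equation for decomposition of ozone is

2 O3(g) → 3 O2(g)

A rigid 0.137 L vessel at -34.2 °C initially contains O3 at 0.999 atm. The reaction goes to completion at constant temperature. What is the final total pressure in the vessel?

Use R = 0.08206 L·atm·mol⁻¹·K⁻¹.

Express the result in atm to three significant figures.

1.50 atm

Since T and V are fixed, P_final/P_initial = n_final/n_initial = 3/2.
P_final = (3/2) × 0.999 = 1.498 atm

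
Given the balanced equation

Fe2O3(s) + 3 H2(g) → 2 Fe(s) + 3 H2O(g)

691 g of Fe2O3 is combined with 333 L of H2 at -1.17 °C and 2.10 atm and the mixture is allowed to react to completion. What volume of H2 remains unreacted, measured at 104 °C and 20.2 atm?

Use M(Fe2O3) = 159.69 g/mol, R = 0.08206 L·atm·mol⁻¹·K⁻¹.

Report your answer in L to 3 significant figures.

n(Fe2O3) = 691 / 159.69 = 4.327 mol
n(H2) = PV/RT = (2.10 × 333) / (0.08206 × 271.98) = 31.33 mol
For 4.327 mol Fe2O3, stoichiometry requires (3/1) × 4.327 = 12.98 mol H2; 31.33 mol is available, so Fe2O3 is limiting.
n(H2) consumed = (3/1) × 4.327 = 12.98 mol; remaining = 31.33 − 12.98 = 18.35 mol
V(H2) = nRT/P = 18.35 × 0.08206 × 377.15 / 20.2 = 28.11 L

28.1 L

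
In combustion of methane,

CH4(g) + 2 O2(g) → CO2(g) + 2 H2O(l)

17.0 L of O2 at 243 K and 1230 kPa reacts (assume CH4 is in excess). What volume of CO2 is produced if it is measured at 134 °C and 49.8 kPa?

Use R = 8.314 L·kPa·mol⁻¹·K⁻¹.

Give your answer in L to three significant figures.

352 L

n(O2) = PV/RT = (1230 × 17.0) / (8.314 × 243) = 10.35 mol
n(CO2) = (1/2) × 10.35 = 5.175 mol
V = nRT/P = 5.175 × 8.314 × 407.15 / 49.8 = 351.8 L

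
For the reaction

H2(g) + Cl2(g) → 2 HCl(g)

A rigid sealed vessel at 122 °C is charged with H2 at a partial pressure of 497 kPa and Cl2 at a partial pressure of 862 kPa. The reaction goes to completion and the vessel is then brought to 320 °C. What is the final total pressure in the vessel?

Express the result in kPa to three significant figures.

At constant V, partial pressures at 122 °C are proportional to moles, so apply stoichiometry directly to pressures.
P(Cl2) required for 497 kPa of H2 = (1/1) × 497 = 497.0 kPa; available 862 kPa, so H2 is limiting.
P(Cl2) remaining = 862 − (1/1) × 497 = 365.0 kPa
P(gaseous products) = (2)/1 × 497 = 994.0 kPa
P_total at 122 °C = 365.0 + 994.0 = 1359 kPa
Scaling to 320 °C: P = 1359 × 593.15/395.15 = 2040 kPa

2040 kPa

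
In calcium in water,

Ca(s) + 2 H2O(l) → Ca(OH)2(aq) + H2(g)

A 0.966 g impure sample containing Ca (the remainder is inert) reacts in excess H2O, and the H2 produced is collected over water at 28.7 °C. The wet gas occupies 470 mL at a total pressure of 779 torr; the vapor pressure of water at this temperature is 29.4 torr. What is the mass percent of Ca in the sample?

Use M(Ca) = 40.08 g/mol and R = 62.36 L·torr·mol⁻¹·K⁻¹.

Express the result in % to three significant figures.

P(H2) = 779 − 29.4 = 749.6 torr
n(H2) = PV/RT = (749.6 × 0.4700) / (62.36 × 301.85) = 0.01872 mol
n(Ca) = (1/1) × 0.01872 = 0.01872 mol
m(Ca) = 0.01872 × 40.08 = 0.7503 g
%Ca = 0.7503 / 0.966 × 100 = 77.67%

77.7 %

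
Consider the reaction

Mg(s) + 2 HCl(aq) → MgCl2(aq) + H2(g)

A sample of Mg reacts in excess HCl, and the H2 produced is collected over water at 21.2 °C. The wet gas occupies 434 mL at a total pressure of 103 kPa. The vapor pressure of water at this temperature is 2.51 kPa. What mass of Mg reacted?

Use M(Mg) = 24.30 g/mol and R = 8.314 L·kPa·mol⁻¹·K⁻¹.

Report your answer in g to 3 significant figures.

0.433 g

P(H2) = 103 − 2.51 = 100.5 kPa
n(H2) = PV/RT = (100.5 × 0.4340) / (8.314 × 294.35) = 0.01782 mol
n(Mg) = (1/1) × 0.01782 = 0.01782 mol
m(Mg) = 0.01782 × 24.30 = 0.4330 g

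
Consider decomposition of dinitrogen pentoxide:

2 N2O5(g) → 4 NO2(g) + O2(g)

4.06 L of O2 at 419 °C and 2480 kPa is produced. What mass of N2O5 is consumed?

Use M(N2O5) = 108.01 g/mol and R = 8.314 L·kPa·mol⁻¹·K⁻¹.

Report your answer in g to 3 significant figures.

378 g

n(O2) = PV/RT = (2480 × 4.06) / (8.314 × 692.15) = 1.750 mol
n(N2O5) = (2/1) × 1.750 = 3.500 mol
m(N2O5) = 3.500 × 108.01 = 378.0 g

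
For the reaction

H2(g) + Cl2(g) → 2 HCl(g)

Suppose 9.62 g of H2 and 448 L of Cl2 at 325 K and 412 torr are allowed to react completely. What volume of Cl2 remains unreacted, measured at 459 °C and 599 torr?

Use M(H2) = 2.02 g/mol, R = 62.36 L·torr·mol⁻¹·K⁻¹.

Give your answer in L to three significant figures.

331 L

n(H2) = 9.62 / 2.02 = 4.762 mol
n(Cl2) = PV/RT = (412 × 448) / (62.36 × 325) = 9.107 mol
For 4.762 mol H2, stoichiometry requires (1/1) × 4.762 = 4.762 mol Cl2; 9.107 mol is available, so H2 is limiting.
n(Cl2) consumed = (1/1) × 4.762 = 4.762 mol; remaining = 9.107 − 4.762 = 4.345 mol
V(Cl2) = nRT/P = 4.345 × 62.36 × 732.15 / 599 = 331.2 L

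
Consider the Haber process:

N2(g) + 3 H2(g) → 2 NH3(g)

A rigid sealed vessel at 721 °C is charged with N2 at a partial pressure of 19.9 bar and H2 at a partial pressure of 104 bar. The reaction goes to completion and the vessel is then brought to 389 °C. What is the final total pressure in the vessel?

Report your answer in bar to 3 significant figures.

Because the vessel is rigid and T is held at 721 °C, work the stoichiometry in partial pressures (P_i = n_iRT/V).
P(H2) required for 19.9 bar of N2 = (3/1) × 19.9 = 59.70 bar; available 104 bar, so N2 is limiting.
P(H2) remaining = 104 − (3/1) × 19.9 = 44.30 bar
P(gaseous products) = (2)/1 × 19.9 = 39.80 bar
P_total at 721 °C = 44.30 + 39.80 = 84.10 bar
Scaling to 389 °C: P = 84.10 × 662.15/994.15 = 56.01 bar

56.0 bar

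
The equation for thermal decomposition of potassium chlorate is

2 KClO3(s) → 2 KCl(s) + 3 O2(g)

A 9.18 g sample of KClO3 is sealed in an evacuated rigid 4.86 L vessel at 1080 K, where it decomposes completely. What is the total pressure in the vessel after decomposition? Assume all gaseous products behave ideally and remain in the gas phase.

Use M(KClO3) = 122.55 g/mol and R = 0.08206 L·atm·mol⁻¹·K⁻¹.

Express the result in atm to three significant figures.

n(KClO3) = 9.18 / 122.55 = 0.07491 mol
n(gas produced) = (3/2) × 0.07491 = 0.1124 mol
P = nRT/V = 0.1124 × 0.08206 × 1080 / 4.86 = 2.050 atm

2.05 atm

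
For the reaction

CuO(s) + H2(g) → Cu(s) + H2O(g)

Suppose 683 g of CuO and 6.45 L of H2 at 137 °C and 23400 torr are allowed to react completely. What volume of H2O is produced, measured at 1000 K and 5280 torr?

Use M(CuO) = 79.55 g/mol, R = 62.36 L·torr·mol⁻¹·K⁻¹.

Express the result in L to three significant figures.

n(CuO) = 683 / 79.55 = 8.586 mol
n(H2) = PV/RT = (23400 × 6.45) / (62.36 × 410.15) = 5.901 mol
For 8.586 mol CuO, stoichiometry requires (1/1) × 8.586 = 8.586 mol H2; 5.901 mol is available, so H2 is limiting.
n(H2O) = (1/1) × 5.901 = 5.901 mol
V(H2O) = nRT/P = 5.901 × 62.36 × 1000 / 5280 = 69.69 L

69.7 L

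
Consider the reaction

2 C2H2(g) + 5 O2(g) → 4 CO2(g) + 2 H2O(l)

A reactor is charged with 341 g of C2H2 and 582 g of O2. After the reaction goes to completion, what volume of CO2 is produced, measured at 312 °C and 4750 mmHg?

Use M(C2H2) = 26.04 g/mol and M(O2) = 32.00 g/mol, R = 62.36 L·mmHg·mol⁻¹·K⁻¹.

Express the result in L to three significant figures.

n(C2H2) = 341 / 26.04 = 13.10 mol
n(O2) = 582 / 32.00 = 18.19 mol
For 13.10 mol C2H2, stoichiometry requires (5/2) × 13.10 = 32.75 mol O2; 18.19 mol is available, so O2 is limiting.
n(CO2) = (4/5) × 18.19 = 14.55 mol
V(CO2) = nRT/P = 14.55 × 62.36 × 585.15 / 4750 = 111.8 L

112 L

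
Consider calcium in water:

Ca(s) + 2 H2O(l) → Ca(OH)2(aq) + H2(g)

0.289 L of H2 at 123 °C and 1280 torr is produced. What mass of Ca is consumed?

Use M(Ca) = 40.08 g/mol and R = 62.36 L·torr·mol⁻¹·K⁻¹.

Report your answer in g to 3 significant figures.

0.600 g

n(H2) = PV/RT = (1280 × 0.289) / (62.36 × 396.15) = 0.01497 mol
n(Ca) = (1/1) × 0.01497 = 0.01497 mol
m(Ca) = 0.01497 × 40.08 = 0.6000 g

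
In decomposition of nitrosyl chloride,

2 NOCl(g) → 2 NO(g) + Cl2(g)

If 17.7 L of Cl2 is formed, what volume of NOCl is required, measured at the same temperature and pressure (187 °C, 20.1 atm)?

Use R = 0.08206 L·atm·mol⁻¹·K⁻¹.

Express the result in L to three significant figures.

At constant T and P, gas volumes are in the mole ratio: V(NOCl) = (2/1) × 17.7 = 35.40 L

35.4 L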